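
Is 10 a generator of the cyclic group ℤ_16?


g generates ℤ_n iff gcd(g, n) = 1
gcd(10, 16) = 2
Since gcd = 2 ≠ 1, ⟨10⟩ has order 8 < 16, so 10 is not a generator.

No, 10 does not generate ℤ_16


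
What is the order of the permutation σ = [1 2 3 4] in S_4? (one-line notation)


Cycle decomposition: identity (all elements fixed)
Order = 1 (identity has order 1)

ord(σ) = 1


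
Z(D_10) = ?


Z(G) = {g ∈ G | gx = xg for all x ∈ G}
For even n, Z(D_n) = {e, r^(n/2)}: the 180° rotation r^5 commutes with every reflection and rotation

Z(D_10) = {e, r^5}


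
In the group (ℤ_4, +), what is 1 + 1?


Operation: addition mod 4
1 + 1 = (a + b) mod 4 with a = 1, b = 1

1 + 1 = 2


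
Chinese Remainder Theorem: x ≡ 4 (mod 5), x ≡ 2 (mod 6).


m₁ = 5, m₂ = 6, gcd = 1, so CRT applies. M = m₁·m₂ = 30
Let M₁ = M/m₁ = 6, M₂ = M/m₂ = 5
Find y₁ ≡ M₁⁻¹ (mod m₁): 6⁻¹ ≡ 1 (mod 5)
Find y₂ ≡ M₂⁻¹ (mod m₂): 5⁻¹ ≡ 5 (mod 6)
x = a₁·M₁·y₁ + a₂·M₂·y₂ = 4·6·1 + 2·5·5 = 74
Reduce mod 30: x ≡ 14
Check: 14 mod 5 = 4 ✓, 14 mod 6 = 2 ✓

x ≡ 14 (mod 30)


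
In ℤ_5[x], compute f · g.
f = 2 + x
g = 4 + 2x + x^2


Expand and collect like terms; reduce coefficients mod 5:
x^0: 2·4 = 8 ≡ 3 (mod 5)
x^1: 2·2 + 1·4 = 8 ≡ 3 (mod 5)
x^2: 2·1 + 1·2 = 4 ≡ 4 (mod 5)
x^3: 1·1 = 1 ≡ 1 (mod 5)
Result: 3 + 3x + 4x^2 + x^3

f · g = 3 + 3x + 4x^2 + x^3


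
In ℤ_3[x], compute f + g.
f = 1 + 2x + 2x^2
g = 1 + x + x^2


Add coefficients mod 3:
x^0: 1 + 1 = 2 (mod 3)
x^1: 2 + 1 = 0 (mod 3)
x^2: 2 + 1 = 0 (mod 3)
Result: 2

f + g = 2


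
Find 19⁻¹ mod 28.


Use the extended Euclidean algorithm to write 1 = 19·s + 28·t; then s mod 28 is the inverse.
Euclidean algorithm:
  19 = 0·28 + 19
  28 = 1·19 + 9
  19 = 2·9 + 1
  9 = 9·1 + 0
gcd(19,28) = 1
Back-substitution gives: 19·(3) + 28·(-2) = 1
So 19⁻¹ ≡ 3 ≡ 3 (mod 28)
Check: 19 × 3 = 57 ≡ 1 (mod 28) ✓

19⁻¹ ≡ 3 (mod 28)


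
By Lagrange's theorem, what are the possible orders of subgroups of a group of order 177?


Lagrange's theorem: |H| divides |G|
|G| = 177
Divisors of 177: 1, 3, 59, 177

Possible subgroup orders: {1, 3, 59, 177}


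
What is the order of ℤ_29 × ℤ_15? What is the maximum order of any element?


|ℤ_29 × ℤ_15| = 29 × 15 = 435
Max element order = lcm(29,15) = 435
Cyclic? Yes (gcd=1)

|ℤ_29×ℤ_15| = 435, max element order = 435


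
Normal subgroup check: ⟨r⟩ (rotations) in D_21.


H = ⟨r⟩ (rotations) in D_21
The rotation subgroup ⟨r⟩ has index 2 in D_21, so it is normal

Yes, normal subgroup


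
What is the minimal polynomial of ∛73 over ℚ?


∛73 satisfies x³ - 73 = 0, irreducible over ℚ (no rational root; 73 is not a perfect cube)

Minimal polynomial: x³ - 73


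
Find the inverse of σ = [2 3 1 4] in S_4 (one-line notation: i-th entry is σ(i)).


To find σ⁻¹, swap domain and range:
σ(1) = 2 → σ⁻¹(2) = 1
σ(2) = 3 → σ⁻¹(3) = 2
σ(3) = 1 → σ⁻¹(1) = 3
σ(4) = 4 → σ⁻¹(4) = 4

σ⁻¹ = [3 1 2 4]


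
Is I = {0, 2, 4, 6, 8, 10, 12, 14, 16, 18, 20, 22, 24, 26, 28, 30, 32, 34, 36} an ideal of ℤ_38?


Check ideal conditions for I = {0, 2, 4, 6, 8, 10, 12, 14, 16, 18, 20, 22, 24, 26, 28, 30, 32, 34, 36} in ℤ_38:
(1) I is an additive subgroup? Yes
(2) For r ∈ ℤ_38 and a ∈ I: r·a ∈ I? Yes

Yes, I is an ideal of ℤ_38


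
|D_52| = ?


|D_n| = 2n (n rotations and n reflections)
|D_52| = 2×52 = 104

|D_52| = 104


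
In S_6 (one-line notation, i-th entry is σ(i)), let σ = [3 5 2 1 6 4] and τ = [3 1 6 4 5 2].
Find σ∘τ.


σ∘τ: apply τ first, then σ
1 →τ 3 →σ 2
2 →τ 1 →σ 3
3 →τ 6 →σ 4
4 →τ 4 →σ 1
5 →τ 5 →σ 6
6 →τ 2 →σ 5

σ∘τ = [2 3 4 1 6 5]


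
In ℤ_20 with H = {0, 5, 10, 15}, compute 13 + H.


13 + H = {13 + h (mod 20) : h ∈ H}
13+0=13, 13+5=18, 13+10=3, 13+15=8
13 + H = {3, 8, 13, 18} = 3 + H

13 + H = {3, 8, 13, 18}


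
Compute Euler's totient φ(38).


Factor n: 38 = 2 × 19
φ(n) = n · ∏(1 - 1/p) over distinct primes p | n
φ(38) = 38 · (1 - 1/2) · (1 - 1/19) = 18

φ(38) = 18


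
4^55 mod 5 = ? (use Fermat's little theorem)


Fermat's little theorem: if p is prime and gcd(a,p)=1, then a^(p-1) ≡ 1 (mod p)
p = 5 is prime, gcd(4,5) = 1
Reduce exponent: 55 mod 4 = 3
So 4^55 ≡ 4^3 (mod 5)
4^3 mod 5 = 4

4^55 ≡ 4 (mod 5)


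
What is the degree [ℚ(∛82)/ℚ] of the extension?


∛82 has minimal polynomial x³ - 82 (irreducible over ℚ since 82 is not a perfect cube)

[ℚ(∛82)/ℚ] = 3


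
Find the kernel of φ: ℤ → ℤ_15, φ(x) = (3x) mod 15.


Kernel = preimage of identity
ker(φ) = {x ∈ ℤ : 3x ≡ 0 (mod 15)}. gcd(3,15) = 3, so 3x ≡ 0 (mod 15) ⟺ x ≡ 0 (mod 15/3 = 5). Hence ker(φ) = 5ℤ

ker(φ) = 5ℤ


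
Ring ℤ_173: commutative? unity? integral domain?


ℤ_173 is a commutative ring with unity 1; 173 is prime, so ℤ_173 is a field (hence an integral domain)
Commutative: Yes
Integral domain: Yes
Has unity: Yes

ℤ_173: Commutative=Yes, Unity=Yes


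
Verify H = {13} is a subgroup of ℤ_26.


Subgroup test for H = {13} in (ℤ_26, +):
(1) 0 ∈ H? No
(2) Closure: for all a,b ∈ H, (a+b) mod 26 ∈ H? No  [counterexample: 13 + 13 = 0 ∉ H]
(3) Inverses: for all a ∈ H, -a mod 26 ∈ H? Yes

No, H is not a subgroup of ℤ_26


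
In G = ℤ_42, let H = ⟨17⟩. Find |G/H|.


|⟨17⟩| = n / gcd(17, 42) = 42 / 1 = 42
H is normal (ℤ_42 is abelian).
|G/H| = |G| / |H| = 42 / 42 = 1

|G/H| = 1


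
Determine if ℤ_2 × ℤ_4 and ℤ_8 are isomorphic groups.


Comparing ℤ_2 × ℤ_4 and ℤ_8:
gcd(2,4) = 2 ≠ 1. Max element order in ℤ_2×ℤ_4 is lcm(2,4) = 4 < 8, so it has no element of order 8

No, ℤ_2 × ℤ_4 ≇ ℤ_8


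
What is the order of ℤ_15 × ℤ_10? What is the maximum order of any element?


|ℤ_15 × ℤ_10| = 15 × 10 = 150
Max element order = lcm(15,10) = 30
Cyclic? No (gcd=5)

|ℤ_15×ℤ_10| = 150, max element order = 30


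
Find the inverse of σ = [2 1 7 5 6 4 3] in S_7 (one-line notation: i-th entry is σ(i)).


To find σ⁻¹, swap domain and range:
σ(1) = 2 → σ⁻¹(2) = 1
σ(2) = 1 → σ⁻¹(1) = 2
σ(3) = 7 → σ⁻¹(7) = 3
σ(4) = 5 → σ⁻¹(5) = 4
σ(5) = 6 → σ⁻¹(6) = 5
σ(6) = 4 → σ⁻¹(4) = 6
σ(7) = 3 → σ⁻¹(3) = 7

σ⁻¹ = [2 1 7 6 4 5 3]


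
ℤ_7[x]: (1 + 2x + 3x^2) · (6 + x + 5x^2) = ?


Expand and collect like terms; reduce coefficients mod 7:
x^0: 1·6 = 6 ≡ 6 (mod 7)
x^1: 1·1 + 2·6 = 13 ≡ 6 (mod 7)
x^2: 1·5 + 2·1 + 3·6 = 25 ≡ 4 (mod 7)
x^3: 2·5 + 3·1 = 13 ≡ 6 (mod 7)
x^4: 3·5 = 15 ≡ 1 (mod 7)
Result: 6 + 6x + 4x^2 + 6x^3 + x^4

f · g = 6 + 6x + 4x^2 + 6x^3 + x^4


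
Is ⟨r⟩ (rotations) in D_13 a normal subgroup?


H = ⟨r⟩ (rotations) in D_13
The rotation subgroup ⟨r⟩ has index 2 in D_13, so it is normal

Yes, normal subgroup


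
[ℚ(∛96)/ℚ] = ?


∛96 has minimal polynomial x³ - 96 (irreducible over ℚ since 96 is not a perfect cube)

[ℚ(∛96)/ℚ] = 3


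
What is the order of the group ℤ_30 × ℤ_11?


|A × B| = |A| · |B|
|ℤ_30 × ℤ_11| = 30 × 11 = 330

|ℤ_30 × ℤ_11| = 330


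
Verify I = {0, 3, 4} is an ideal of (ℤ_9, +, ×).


Check ideal conditions for I = {0, 3, 4} in ℤ_9:
(1) I is an additive subgroup? No
(2) For r ∈ ℤ_9 and a ∈ I: r·a ∈ I? No  [counterexample: r=2, a=3, r·a mod 9 = 6 ∉ I]

No, I is not an ideal of ℤ_9


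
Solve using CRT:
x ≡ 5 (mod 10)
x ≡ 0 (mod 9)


m₁ = 10, m₂ = 9, gcd = 1, so CRT applies. M = m₁·m₂ = 90
Let M₁ = M/m₁ = 9, M₂ = M/m₂ = 10
Find y₁ ≡ M₁⁻¹ (mod m₁): 9⁻¹ ≡ 9 (mod 10)
Find y₂ ≡ M₂⁻¹ (mod m₂): 10⁻¹ ≡ 1 (mod 9)
x = a₁·M₁·y₁ + a₂·M₂·y₂ = 5·9·9 + 0·10·1 = 405
Reduce mod 90: x ≡ 45
Check: 45 mod 10 = 5 ✓, 45 mod 9 = 0 ✓

x ≡ 45 (mod 90)


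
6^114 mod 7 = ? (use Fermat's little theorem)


Fermat's little theorem: if p is prime and gcd(a,p)=1, then a^(p-1) ≡ 1 (mod p)
p = 7 is prime, gcd(6,7) = 1
Reduce exponent: 114 mod 6 = 0
So 6^114 ≡ 6^0 (mod 7)
6^0 = 1

6^114 ≡ 1 (mod 7)


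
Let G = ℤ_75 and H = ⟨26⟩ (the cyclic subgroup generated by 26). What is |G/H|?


|⟨26⟩| = n / gcd(26, 75) = 75 / 1 = 75
H is normal (ℤ_75 is abelian).
|G/H| = |G| / |H| = 75 / 75 = 1

|G/H| = 1


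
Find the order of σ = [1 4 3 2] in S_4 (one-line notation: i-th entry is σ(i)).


Cycle decomposition: (2 4)
Cycle lengths: 2
Order = lcm(2) = 2

ord(σ) = 2


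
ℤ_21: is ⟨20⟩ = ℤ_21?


g generates ℤ_n iff gcd(g, n) = 1
gcd(20, 21) = 1
Since gcd = 1, 20 is a generator.

Yes, 20 generates ℤ_21


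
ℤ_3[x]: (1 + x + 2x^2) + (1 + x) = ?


Add coefficients mod 3:
x^0: 1 + 1 = 2 (mod 3)
x^1: 1 + 1 = 2 (mod 3)
x^2: 2 + 0 = 2 (mod 3)
Result: 2 + 2x + 2x^2

f + g = 2 + 2x + 2x^2


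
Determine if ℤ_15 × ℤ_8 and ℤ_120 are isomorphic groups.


Comparing ℤ_15 × ℤ_8 and ℤ_120:
gcd(15,8) = 1, so ℤ_15 × ℤ_8 ≅ ℤ_120 (CRT)

Yes, ℤ_15 × ℤ_8 ≅ ℤ_120


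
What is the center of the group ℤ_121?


Z(G) = {g ∈ G | gx = xg for all x ∈ G}
ℤ_121 is abelian, so Z(G) = G

Z(ℤ_121) = ℤ_121


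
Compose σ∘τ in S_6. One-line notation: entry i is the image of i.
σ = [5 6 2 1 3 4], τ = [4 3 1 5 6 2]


σ∘τ: apply τ first, then σ
1 →τ 4 →σ 1
2 →τ 3 →σ 2
3 →τ 1 →σ 5
4 →τ 5 →σ 3
5 →τ 6 →σ 4
6 →τ 2 →σ 6

σ∘τ = [1 2 5 3 4 6]


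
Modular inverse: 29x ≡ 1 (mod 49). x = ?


Use the extended Euclidean algorithm to write 1 = 29·s + 49·t; then s mod 49 is the inverse.
Euclidean algorithm:
  29 = 0·49 + 29
  49 = 1·29 + 20
  29 = 1·20 + 9
  20 = 2·9 + 2
  9 = 4·2 + 1
  2 = 2·1 + 0
gcd(29,49) = 1
Back-substitution gives: 29·(22) + 49·(-13) = 1
So 29⁻¹ ≡ 22 ≡ 22 (mod 49)
Check: 29 × 22 = 638 ≡ 1 (mod 49) ✓

29⁻¹ ≡ 22 (mod 49)


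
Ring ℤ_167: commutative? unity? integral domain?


ℤ_167 is a commutative ring with unity 1; 167 is prime, so ℤ_167 is a field (hence an integral domain)
Commutative: Yes
Integral domain: Yes
Has unity: Yes

ℤ_167: Commutative=Yes, Unity=Yes


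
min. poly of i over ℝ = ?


i satisfies x² + 1 = 0, irreducible over ℝ

Minimal polynomial: x² + 1


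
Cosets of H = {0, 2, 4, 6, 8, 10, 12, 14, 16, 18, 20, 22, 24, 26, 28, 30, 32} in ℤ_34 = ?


H = {0, 2, 4, 6, 8, 10, 12, 14, 16, 18, 20, 22, 24, 26, 28, 30, 32}, |H| = 17
Number of cosets = |G|/|H| = 34/17 = 2
0 + H = {0, 2, 4, 6, 8, 10, 12, 14, 16, 18, 20, 22, 24, 26, 28, 30, 32}
1 + H = {1, 3, 5, 7, 9, 11, 13, 15, 17, 19, 21, 23, 25, 27, 29, 31, 33}

Cosets: 0+H={0,2,4,6,8,10,12,14,16,18,20,22,24,26,28,30,32}; 1+H={1,3,5,7,9,11,13,15,17,19,21,23,25,27,29,31,33}


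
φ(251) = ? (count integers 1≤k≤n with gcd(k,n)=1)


Factor n: 251 = 251
φ(n) = n · ∏(1 - 1/p) over distinct primes p | n
φ(251) = 251 · (1 - 1/251) = 250

φ(251) = 250


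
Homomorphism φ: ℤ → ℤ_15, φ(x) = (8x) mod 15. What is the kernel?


Kernel = preimage of identity
ker(φ) = {x ∈ ℤ : 8x ≡ 0 (mod 15)}. gcd(8,15) = 1, so 8x ≡ 0 (mod 15) ⟺ x ≡ 0 (mod 15/1 = 15). Hence ker(φ) = 15ℤ

ker(φ) = 15ℤ


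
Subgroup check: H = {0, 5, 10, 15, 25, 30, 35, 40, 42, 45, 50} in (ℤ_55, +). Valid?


Subgroup test for H = {0, 5, 10, 15, 25, 30, 35, 40, 42, 45, 50} in (ℤ_55, +):
(1) 0 ∈ H? Yes
(2) Closure: for all a,b ∈ H, (a+b) mod 55 ∈ H? No  [counterexample: 5 + 15 = 20 ∉ H]
(3) Inverses: for all a ∈ H, -a mod 55 ∈ H? No

No, H is not a subgroup of ℤ_55


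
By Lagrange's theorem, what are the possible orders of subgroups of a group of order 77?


Lagrange's theorem: |H| divides |G|
|G| = 77
Divisors of 77: 1, 7, 11, 77

Possible subgroup orders: {1, 7, 11, 77}


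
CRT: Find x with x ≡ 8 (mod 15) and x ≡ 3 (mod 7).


m₁ = 15, m₂ = 7, gcd = 1, so CRT applies. M = m₁·m₂ = 105
Let M₁ = M/m₁ = 7, M₂ = M/m₂ = 15
Find y₁ ≡ M₁⁻¹ (mod m₁): 7⁻¹ ≡ 13 (mod 15)
Find y₂ ≡ M₂⁻¹ (mod m₂): 15⁻¹ ≡ 1 (mod 7)
x = a₁·M₁·y₁ + a₂·M₂·y₂ = 8·7·13 + 3·15·1 = 773
Reduce mod 105: x ≡ 38
Check: 38 mod 15 = 8 ✓, 38 mod 7 = 3 ✓

x ≡ 38 (mod 105)


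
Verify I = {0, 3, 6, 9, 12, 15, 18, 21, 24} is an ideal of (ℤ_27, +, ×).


Check ideal conditions for I = {0, 3, 6, 9, 12, 15, 18, 21, 24} in ℤ_27:
(1) I is an additive subgroup? Yes
(2) For r ∈ ℤ_27 and a ∈ I: r·a ∈ I? Yes

Yes, I is an ideal of ℤ_27


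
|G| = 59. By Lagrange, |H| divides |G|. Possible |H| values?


Lagrange's theorem: |H| divides |G|
|G| = 59
Divisors of 59: 1, 59

Possible subgroup orders: {1, 59}


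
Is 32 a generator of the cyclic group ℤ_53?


g generates ℤ_n iff gcd(g, n) = 1
gcd(32, 53) = 1
Since gcd = 1, 32 is a generator.

Yes, 32 generates ℤ_53


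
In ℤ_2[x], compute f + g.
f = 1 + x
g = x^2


Add coefficients mod 2:
x^0: 1 + 0 = 1 (mod 2)
x^1: 1 + 0 = 1 (mod 2)
x^2: 0 + 1 = 1 (mod 2)
Result: 1 + x + x^2

f + g = 1 + x + x^2


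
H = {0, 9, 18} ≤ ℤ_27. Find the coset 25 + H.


25 + H = {25 + h (mod 27) : h ∈ H}
25+0=25, 25+9=7, 25+18=16
25 + H = {7, 16, 25} = 7 + H

25 + H = {7, 16, 25}


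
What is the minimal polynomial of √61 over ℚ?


√61 satisfies x² - 61 = 0, irreducible over ℚ since 61 is squarefree

Minimal polynomial: x² - 61


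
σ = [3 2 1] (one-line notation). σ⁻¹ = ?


To find σ⁻¹, swap domain and range:
σ(1) = 3 → σ⁻¹(3) = 1
σ(2) = 2 → σ⁻¹(2) = 2
σ(3) = 1 → σ⁻¹(1) = 3

σ⁻¹ = [3 2 1]


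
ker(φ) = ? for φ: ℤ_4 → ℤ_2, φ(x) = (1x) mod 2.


Kernel = preimage of identity
ker(φ) = {x ∈ ℤ_4 : 1x ≡ 0 (mod 2)}. Since 2 | 4, φ is well-defined. The kernel is the cyclic subgroup ⟨2⟩ of ℤ_4 (order 2), i.e. {0, 2}

ker(φ) = {0, 2}


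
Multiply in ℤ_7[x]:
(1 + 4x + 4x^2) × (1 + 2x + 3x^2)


Expand and collect like terms; reduce coefficients mod 7:
x^0: 1·1 = 1 ≡ 1 (mod 7)
x^1: 1·2 + 4·1 = 6 ≡ 6 (mod 7)
x^2: 1·3 + 4·2 + 4·1 = 15 ≡ 1 (mod 7)
x^3: 4·3 + 4·2 = 20 ≡ 6 (mod 7)
x^4: 4·3 = 12 ≡ 5 (mod 7)
Result: 1 + 6x + x^2 + 6x^3 + 5x^4

f · g = 1 + 6x + x^2 + 6x^3 + 5x^4


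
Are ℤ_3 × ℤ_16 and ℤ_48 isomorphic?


Comparing ℤ_3 × ℤ_16 and ℤ_48:
gcd(3,16) = 1, so ℤ_3 × ℤ_16 ≅ ℤ_48 (CRT)

Yes, ℤ_3 × ℤ_16 ≅ ℤ_48


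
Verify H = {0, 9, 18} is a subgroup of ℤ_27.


Subgroup test for H = {0, 9, 18} in (ℤ_27, +):
(1) 0 ∈ H? Yes
(2) Closure: for all a,b ∈ H, (a+b) mod 27 ∈ H? Yes
(3) Inverses: for all a ∈ H, -a mod 27 ∈ H? Yes

Yes, H is a subgroup of ℤ_27


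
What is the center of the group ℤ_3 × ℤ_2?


Z(G) = {g ∈ G | gx = xg for all x ∈ G}
Direct product of abelian groups is abelian, so Z(G) = G

Z(ℤ_3 × ℤ_2) = ℤ_3 × ℤ_2


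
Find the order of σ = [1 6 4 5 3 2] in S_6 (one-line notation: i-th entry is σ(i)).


Cycle decomposition: (2 6) (3 4 5)
Cycle lengths: 2, 3
Order = lcm(2, 3) = 6

ord(σ) = 6


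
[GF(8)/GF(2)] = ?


GF(8) = GF(2^3), so the extension degree is 3

[GF(8)/GF(2)] = 3


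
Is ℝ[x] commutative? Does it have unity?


Polynomial ring over ℝ (an integral domain) is a commutative integral domain with unity 1
Commutative: Yes
Integral domain: Yes
Has unity: Yes

ℝ[x]: Commutative=Yes, Unity=Yes


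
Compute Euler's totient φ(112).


Factor n: 112 = 2^4 × 7
φ(n) = n · ∏(1 - 1/p) over distinct primes p | n
φ(112) = 112 · (1 - 1/2) · (1 - 1/7) = 48

φ(112) = 48


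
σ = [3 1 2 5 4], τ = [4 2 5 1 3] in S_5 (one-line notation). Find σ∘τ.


σ∘τ: apply τ first, then σ
1 →τ 4 →σ 5
2 →τ 2 →σ 1
3 →τ 5 →σ 4
4 →τ 1 →σ 3
5 →τ 3 →σ 2

σ∘τ = [5 1 4 3 2]


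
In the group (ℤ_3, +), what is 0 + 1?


Operation: addition mod 3
0 + 1 = (a + b) mod 3 with a = 0, b = 1

0 + 1 = 1


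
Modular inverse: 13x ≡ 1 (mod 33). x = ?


Use the extended Euclidean algorithm to write 1 = 13·s + 33·t; then s mod 33 is the inverse.
Euclidean algorithm:
  13 = 0·33 + 13
  33 = 2·13 + 7
  13 = 1·7 + 6
  7 = 1·6 + 1
  6 = 6·1 + 0
gcd(13,33) = 1
Back-substitution gives: 13·(-5) + 33·(2) = 1
So 13⁻¹ ≡ -5 ≡ 28 (mod 33)
Check: 13 × 28 = 364 ≡ 1 (mod 33) ✓

13⁻¹ ≡ 28 (mod 33)


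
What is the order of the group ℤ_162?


ℤ_n has n elements.

|ℤ_162| = 162


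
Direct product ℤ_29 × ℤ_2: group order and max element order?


|ℤ_29 × ℤ_2| = 29 × 2 = 58
Max element order = lcm(29,2) = 58
Cyclic? Yes (gcd=1)

|ℤ_29×ℤ_2| = 58, max element order = 58


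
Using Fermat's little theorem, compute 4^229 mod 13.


Fermat's little theorem: if p is prime and gcd(a,p)=1, then a^(p-1) ≡ 1 (mod p)
p = 13 is prime, gcd(4,13) = 1
Reduce exponent: 229 mod 12 = 1
So 4^229 ≡ 4^1 (mod 13)
4^1 mod 13 = 4

4^229 ≡ 4 (mod 13)


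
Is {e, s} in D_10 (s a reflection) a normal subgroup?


H = {e, s} in D_10 (s a reflection)
r·s·r⁻¹ = sr⁻² ≠ s for n ≥ 3, so {e, s} is not closed under conjugation

No, not a normal subgroup


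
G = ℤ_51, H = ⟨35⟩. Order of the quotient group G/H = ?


|⟨35⟩| = n / gcd(35, 51) = 51 / 1 = 51
H is normal (ℤ_51 is abelian).
|G/H| = |G| / |H| = 51 / 51 = 1

|G/H| = 1


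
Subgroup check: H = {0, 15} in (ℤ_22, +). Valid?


Subgroup test for H = {0, 15} in (ℤ_22, +):
(1) 0 ∈ H? Yes
(2) Closure: for all a,b ∈ H, (a+b) mod 22 ∈ H? No  [counterexample: 15 + 15 = 8 ∉ H]
(3) Inverses: for all a ∈ H, -a mod 22 ∈ H? No

No, H is not a subgroup of ℤ_22


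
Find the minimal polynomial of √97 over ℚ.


√97 satisfies x² - 97 = 0, irreducible over ℚ since 97 is squarefree

Minimal polynomial: x² - 97


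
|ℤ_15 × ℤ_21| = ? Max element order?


|ℤ_15 × ℤ_21| = 15 × 21 = 315
Max element order = lcm(15,21) = 105
Cyclic? No (gcd=3)

|ℤ_15×ℤ_21| = 315, max element order = 105


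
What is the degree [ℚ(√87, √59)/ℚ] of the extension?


[ℚ(√87,√59):ℚ] = [ℚ(√87,√59):ℚ(√87)]·[ℚ(√87):ℚ] = 2·2 = 4

[ℚ(√87, √59)/ℚ] = 4


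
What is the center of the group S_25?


Z(G) = {g ∈ G | gx = xg for all x ∈ G}
S_n is non-abelian for n ≥ 3; Z(S_25) is trivial

Z(S_25) = {e}


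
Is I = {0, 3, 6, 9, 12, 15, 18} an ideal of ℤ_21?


Check ideal conditions for I = {0, 3, 6, 9, 12, 15, 18} in ℤ_21:
(1) I is an additive subgroup? Yes
(2) For r ∈ ℤ_21 and a ∈ I: r·a ∈ I? Yes

Yes, I is an ideal of ℤ_21


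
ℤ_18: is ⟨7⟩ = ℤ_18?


g generates ℤ_n iff gcd(g, n) = 1
gcd(7, 18) = 1
Since gcd = 1, 7 is a generator.

Yes, 7 generates ℤ_18


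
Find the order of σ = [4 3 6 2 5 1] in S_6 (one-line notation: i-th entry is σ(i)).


Cycle decomposition: (1 4 2 3 6)
Cycle lengths: 5
Order = lcm(5) = 5

ord(σ) = 5


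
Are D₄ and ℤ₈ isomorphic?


Comparing D₄ and ℤ₈:
D₄ is non-abelian, ℤ₈ is abelian

No, D₄ ≇ ℤ₈


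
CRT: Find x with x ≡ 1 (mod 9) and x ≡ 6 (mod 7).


m₁ = 9, m₂ = 7, gcd = 1, so CRT applies. M = m₁·m₂ = 63
Let M₁ = M/m₁ = 7, M₂ = M/m₂ = 9
Find y₁ ≡ M₁⁻¹ (mod m₁): 7⁻¹ ≡ 4 (mod 9)
Find y₂ ≡ M₂⁻¹ (mod m₂): 9⁻¹ ≡ 4 (mod 7)
x = a₁·M₁·y₁ + a₂·M₂·y₂ = 1·7·4 + 6·9·4 = 244
Reduce mod 63: x ≡ 55
Check: 55 mod 9 = 1 ✓, 55 mod 7 = 6 ✓

x ≡ 55 (mod 63)


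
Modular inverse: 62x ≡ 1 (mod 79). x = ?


Use the extended Euclidean algorithm to write 1 = 62·s + 79·t; then s mod 79 is the inverse.
Euclidean algorithm:
  62 = 0·79 + 62
  79 = 1·62 + 17
  62 = 3·17 + 11
  17 = 1·11 + 6
  11 = 1·6 + 5
  6 = 1·5 + 1
  5 = 5·1 + 0
gcd(62,79) = 1
Back-substitution gives: 62·(-14) + 79·(11) = 1
So 62⁻¹ ≡ -14 ≡ 65 (mod 79)
Check: 62 × 65 = 4030 ≡ 1 (mod 79) ✓

62⁻¹ ≡ 65 (mod 79)


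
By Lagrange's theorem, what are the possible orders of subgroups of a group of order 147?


Lagrange's theorem: |H| divides |G|
|G| = 147
Divisors of 147: 1, 3, 7, 21, 49, 147

Possible subgroup orders: {1, 3, 7, 21, 49, 147}


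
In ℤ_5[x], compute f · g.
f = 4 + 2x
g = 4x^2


Expand and collect like terms; reduce coefficients mod 5:
x^0: 4·0 = 0 ≡ 0 (mod 5)
x^1: 4·0 + 2·0 = 0 ≡ 0 (mod 5)
x^2: 4·4 + 2·0 = 16 ≡ 1 (mod 5)
x^3: 2·4 = 8 ≡ 3 (mod 5)
Result: x^2 + 3x^3

f · g = x^2 + 3x^3


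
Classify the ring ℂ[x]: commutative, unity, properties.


Polynomial ring over ℂ (an integral domain) is a commutative integral domain with unity 1
Commutative: Yes
Integral domain: Yes
Has unity: Yes

ℂ[x]: Commutative=Yes, Unity=Yes


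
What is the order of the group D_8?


|D_n| = 2n (n rotations and n reflections)
|D_8| = 2×8 = 16

|D_8| = 16


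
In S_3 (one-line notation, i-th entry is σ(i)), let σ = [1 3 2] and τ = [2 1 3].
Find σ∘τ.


σ∘τ: apply τ first, then σ
1 →τ 2 →σ 3
2 →τ 1 →σ 1
3 →τ 3 →σ 2

σ∘τ = [3 1 2]


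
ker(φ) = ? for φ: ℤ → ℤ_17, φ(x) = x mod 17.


Kernel = preimage of identity
ker(φ) = {x ∈ ℤ : x ≡ 0 (mod 17)} = 17ℤ = {0, ±17, ±34, ...}

ker(φ) = 17ℤ


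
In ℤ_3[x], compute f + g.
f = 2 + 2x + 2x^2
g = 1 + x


Add coefficients mod 3:
x^0: 2 + 1 = 0 (mod 3)
x^1: 2 + 1 = 0 (mod 3)
x^2: 2 + 0 = 2 (mod 3)
Result: 2x^2

f + g = 2x^2


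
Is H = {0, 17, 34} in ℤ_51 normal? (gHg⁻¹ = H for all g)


H = {0, 17, 34} in ℤ_51
ℤ_51 is abelian; every subgroup of an abelian group is normal

Yes, normal subgroup


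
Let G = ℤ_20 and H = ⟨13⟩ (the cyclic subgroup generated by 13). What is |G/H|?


|⟨13⟩| = n / gcd(13, 20) = 20 / 1 = 20
H is normal (ℤ_20 is abelian).
|G/H| = |G| / |H| = 20 / 20 = 1

|G/H| = 1


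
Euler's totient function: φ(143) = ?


Factor n: 143 = 11 × 13
φ(n) = n · ∏(1 - 1/p) over distinct primes p | n
φ(143) = 143 · (1 - 1/11) · (1 - 1/13) = 120

φ(143) = 120


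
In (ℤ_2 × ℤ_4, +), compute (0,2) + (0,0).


Operation: componentwise addition mod (2, 4)
(0,2) + (0,0) = ((a₁+b₁) mod 2, (a₂+b₂) mod 4) with a = (0,2), b = (0,0)

(0,2) + (0,0) = (0,2)


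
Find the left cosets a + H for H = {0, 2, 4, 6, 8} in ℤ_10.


H = {0, 2, 4, 6, 8}, |H| = 5
Number of cosets = |G|/|H| = 10/5 = 2
0 + H = {0, 2, 4, 6, 8}
1 + H = {1, 3, 5, 7, 9}

Cosets: 0+H={0,2,4,6,8}; 1+H={1,3,5,7,9}


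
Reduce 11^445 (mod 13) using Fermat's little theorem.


Fermat's little theorem: if p is prime and gcd(a,p)=1, then a^(p-1) ≡ 1 (mod p)
p = 13 is prime, gcd(11,13) = 1
Reduce exponent: 445 mod 12 = 1
So 11^445 ≡ 11^1 (mod 13)
11^1 mod 13 = 11

11^445 ≡ 11 (mod 13)


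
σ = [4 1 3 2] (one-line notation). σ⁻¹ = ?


To find σ⁻¹, swap domain and range:
σ(1) = 4 → σ⁻¹(4) = 1
σ(2) = 1 → σ⁻¹(1) = 2
σ(3) = 3 → σ⁻¹(3) = 3
σ(4) = 2 → σ⁻¹(2) = 4

σ⁻¹ = [2 4 3 1]


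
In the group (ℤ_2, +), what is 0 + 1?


Operation: addition mod 2
0 + 1 = (a + b) mod 2 with a = 0, b = 1

0 + 1 = 1


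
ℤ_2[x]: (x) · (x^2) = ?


Expand and collect like terms; reduce coefficients mod 2:
x^0: 0·0 = 0 ≡ 0 (mod 2)
x^1: 0·0 + 1·0 = 0 ≡ 0 (mod 2)
x^2: 0·1 + 1·0 = 0 ≡ 0 (mod 2)
x^3: 1·1 = 1 ≡ 1 (mod 2)
Result: x^3

f · g = x^3


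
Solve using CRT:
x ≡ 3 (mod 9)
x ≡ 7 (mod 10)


m₁ = 9, m₂ = 10, gcd = 1, so CRT applies. M = m₁·m₂ = 90
Let M₁ = M/m₁ = 10, M₂ = M/m₂ = 9
Find y₁ ≡ M₁⁻¹ (mod m₁): 10⁻¹ ≡ 1 (mod 9)
Find y₂ ≡ M₂⁻¹ (mod m₂): 9⁻¹ ≡ 9 (mod 10)
x = a₁·M₁·y₁ + a₂·M₂·y₂ = 3·10·1 + 7·9·9 = 597
Reduce mod 90: x ≡ 57
Check: 57 mod 9 = 3 ✓, 57 mod 10 = 7 ✓

x ≡ 57 (mod 90)


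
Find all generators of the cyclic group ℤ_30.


g generates ℤ_n iff gcd(g,n) = 1
Prime factors of 30: 2, 3, 5
Generators are g ∈ {1,...,29} not divisible by any of these primes.
Generators: {1, 7, 11, 13, 17, 19, 23, 29}
Number of generators = φ(30) = 8

Generators of ℤ_30 = {1, 7, 11, 13, 17, 19, 23, 29}


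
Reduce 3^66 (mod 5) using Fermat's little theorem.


Fermat's little theorem: if p is prime and gcd(a,p)=1, then a^(p-1) ≡ 1 (mod p)
p = 5 is prime, gcd(3,5) = 1
Reduce exponent: 66 mod 4 = 2
So 3^66 ≡ 3^2 (mod 5)
3^2 mod 5 = 4

3^66 ≡ 4 (mod 5)


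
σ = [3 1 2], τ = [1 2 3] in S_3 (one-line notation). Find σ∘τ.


σ∘τ: apply τ first, then σ
1 →τ 1 →σ 3
2 →τ 2 →σ 1
3 →τ 3 →σ 2

σ∘τ = [3 1 2]


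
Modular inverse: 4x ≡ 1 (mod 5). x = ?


Use the extended Euclidean algorithm to write 1 = 4·s + 5·t; then s mod 5 is the inverse.
Euclidean algorithm:
  4 = 0·5 + 4
  5 = 1·4 + 1
  4 = 4·1 + 0
gcd(4,5) = 1
Back-substitution gives: 4·(-1) + 5·(1) = 1
So 4⁻¹ ≡ -1 ≡ 4 (mod 5)
Check: 4 × 4 = 16 ≡ 1 (mod 5) ✓

4⁻¹ ≡ 4 (mod 5)


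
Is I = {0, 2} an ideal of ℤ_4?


Check ideal conditions for I = {0, 2} in ℤ_4:
(1) I is an additive subgroup? Yes
(2) For r ∈ ℤ_4 and a ∈ I: r·a ∈ I? Yes

Yes, I is an ideal of ℤ_4


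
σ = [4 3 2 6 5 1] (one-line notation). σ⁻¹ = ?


To find σ⁻¹, swap domain and range:
σ(1) = 4 → σ⁻¹(4) = 1
σ(2) = 3 → σ⁻¹(3) = 2
σ(3) = 2 → σ⁻¹(2) = 3
σ(4) = 6 → σ⁻¹(6) = 4
σ(5) = 5 → σ⁻¹(5) = 5
σ(6) = 1 → σ⁻¹(1) = 6

σ⁻¹ = [6 3 2 1 5 4]


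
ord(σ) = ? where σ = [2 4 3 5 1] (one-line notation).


Cycle decomposition: (1 2 4 5)
Cycle lengths: 4
Order = lcm(4) = 4

ord(σ) = 4


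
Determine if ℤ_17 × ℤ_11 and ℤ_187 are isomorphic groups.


Comparing ℤ_17 × ℤ_11 and ℤ_187:
gcd(17,11) = 1, so ℤ_17 × ℤ_11 ≅ ℤ_187 (CRT)

Yes, ℤ_17 × ℤ_11 ≅ ℤ_187


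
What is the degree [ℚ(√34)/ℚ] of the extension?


√34 has minimal polynomial x² - 34 (irreducible over ℚ since 34 is squarefree)

[ℚ(√34)/ℚ] = 2


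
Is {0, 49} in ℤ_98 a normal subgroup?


H = {0, 49} in ℤ_98
ℤ_98 is abelian; every subgroup of an abelian group is normal

Yes, normal subgroup


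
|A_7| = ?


|A_n| = n!/2 (even permutations)
|A_7| = 7!/2 = 5040/2 = 2520

|A_7| = 2520


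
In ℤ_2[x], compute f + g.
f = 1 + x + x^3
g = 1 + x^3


Add coefficients mod 2:
x^0: 1 + 1 = 0 (mod 2)
x^1: 1 + 0 = 1 (mod 2)
x^2: 0 + 0 = 0 (mod 2)
x^3: 1 + 1 = 0 (mod 2)
Result: x

f + g = x


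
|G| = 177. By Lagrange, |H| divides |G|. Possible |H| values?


Lagrange's theorem: |H| divides |G|
|G| = 177
Divisors of 177: 1, 3, 59, 177

Possible subgroup orders: {1, 3, 59, 177}


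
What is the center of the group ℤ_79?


Z(G) = {g ∈ G | gx = xg for all x ∈ G}
ℤ_79 is abelian, so Z(G) = G

Z(ℤ_79) = ℤ_79


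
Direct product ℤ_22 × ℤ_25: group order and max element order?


|ℤ_22 × ℤ_25| = 22 × 25 = 550
Max element order = lcm(22,25) = 550
Cyclic? Yes (gcd=1)

|ℤ_22×ℤ_25| = 550, max element order = 550


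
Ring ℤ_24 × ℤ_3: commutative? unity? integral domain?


Direct product ring; commutative with unity (1,1); but (1,0)·(0,1) = (0,0) gives zero divisors, so not an integral domain
Commutative: Yes
Integral domain: No
Has unity: Yes

ℤ_24 × ℤ_3: Commutative=Yes, Unity=Yes


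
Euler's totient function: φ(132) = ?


Factor n: 132 = 2^2 × 3 × 11
φ(n) = n · ∏(1 - 1/p) over distinct primes p | n
φ(132) = 132 · (1 - 1/2) · (1 - 1/3) · (1 - 1/11) = 40

φ(132) = 40


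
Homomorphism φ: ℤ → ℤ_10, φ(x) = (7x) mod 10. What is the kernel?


Kernel = preimage of identity
ker(φ) = {x ∈ ℤ : 7x ≡ 0 (mod 10)}. gcd(7,10) = 1, so 7x ≡ 0 (mod 10) ⟺ x ≡ 0 (mod 10/1 = 10). Hence ker(φ) = 10ℤ

ker(φ) = 10ℤ


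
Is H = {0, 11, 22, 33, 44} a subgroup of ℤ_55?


Subgroup test for H = {0, 11, 22, 33, 44} in (ℤ_55, +):
(1) 0 ∈ H? Yes
(2) Closure: for all a,b ∈ H, (a+b) mod 55 ∈ H? Yes
(3) Inverses: for all a ∈ H, -a mod 55 ∈ H? Yes

Yes, H is a subgroup of ℤ_55


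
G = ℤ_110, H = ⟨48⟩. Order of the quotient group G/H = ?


|⟨48⟩| = n / gcd(48, 110) = 110 / 2 = 55
H is normal (ℤ_110 is abelian).
|G/H| = |G| / |H| = 110 / 55 = 2

|G/H| = 2


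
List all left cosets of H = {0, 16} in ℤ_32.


H = {0, 16}, |H| = 2
Number of cosets = |G|/|H| = 32/2 = 16
0 + H = {0, 16}
1 + H = {1, 17}
2 + H = {2, 18}
3 + H = {3, 19}
4 + H = {4, 20}
5 + H = {5, 21}
6 + H = {6, 22}
7 + H = {7, 23}
8 + H = {8, 24}
9 + H = {9, 25}
10 + H = {10, 26}
11 + H = {11, 27}
12 + H = {12, 28}
13 + H = {13, 29}
14 + H = {14, 30}
15 + H = {15, 31}

Cosets: 0+H={0,16}; 1+H={1,17}; 2+H={2,18}; 3+H={3,19}; 4+H={4,20}; 5+H={5,21}; 6+H={6,22}; 7+H={7,23}; 8+H={8,24}; 9+H={9,25}; 10+H={10,26}; 11+H={11,27}; 12+H={12,28}; 13+H={13,29}; 14+H={14,30}; 15+H={15,31}


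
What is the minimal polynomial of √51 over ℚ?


√51 satisfies x² - 51 = 0, irreducible over ℚ since 51 is squarefree

Minimal polynomial: x² - 51


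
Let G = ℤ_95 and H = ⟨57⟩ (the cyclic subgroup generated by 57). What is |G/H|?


|⟨57⟩| = n / gcd(57, 95) = 95 / 19 = 5
H is normal (ℤ_95 is abelian).
|G/H| = |G| / |H| = 95 / 5 = 19

|G/H| = 19


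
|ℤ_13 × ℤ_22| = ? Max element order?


|ℤ_13 × ℤ_22| = 13 × 22 = 286
Max element order = lcm(13,22) = 286
Cyclic? Yes (gcd=1)

|ℤ_13×ℤ_22| = 286, max element order = 286


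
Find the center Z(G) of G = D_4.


Z(G) = {g ∈ G | gx = xg for all x ∈ G}
For even n, Z(D_n) = {e, r^(n/2)}: the 180° rotation r^2 commutes with every reflection and rotation

Z(D_4) = {e, r^2}


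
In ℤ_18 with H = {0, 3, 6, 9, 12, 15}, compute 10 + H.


10 + H = {10 + h (mod 18) : h ∈ H}
10+0=10, 10+3=13, 10+6=16, 10+9=1, 10+12=4, 10+15=7
10 + H = {1, 4, 7, 10, 13, 16} = 1 + H

10 + H = {1, 4, 7, 10, 13, 16}


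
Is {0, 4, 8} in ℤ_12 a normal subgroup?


H = {0, 4, 8} in ℤ_12
ℤ_12 is abelian; every subgroup of an abelian group is normal

Yes, normal subgroup


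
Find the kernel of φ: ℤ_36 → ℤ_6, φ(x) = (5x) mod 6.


Kernel = preimage of identity
ker(φ) = {x ∈ ℤ_36 : 5x ≡ 0 (mod 6)}. Since 6 | 36, φ is well-defined. The kernel is the cyclic subgroup ⟨6⟩ of ℤ_36 (order 6), i.e. {0, 6, 12, 18, 24, 30}

ker(φ) = {0, 6, 12, 18, 24, 30}


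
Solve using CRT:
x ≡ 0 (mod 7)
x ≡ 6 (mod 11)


m₁ = 7, m₂ = 11, gcd = 1, so CRT applies. M = m₁·m₂ = 77
Let M₁ = M/m₁ = 11, M₂ = M/m₂ = 7
Find y₁ ≡ M₁⁻¹ (mod m₁): 11⁻¹ ≡ 2 (mod 7)
Find y₂ ≡ M₂⁻¹ (mod m₂): 7⁻¹ ≡ 8 (mod 11)
x = a₁·M₁·y₁ + a₂·M₂·y₂ = 0·11·2 + 6·7·8 = 336
Reduce mod 77: x ≡ 28
Check: 28 mod 7 = 0 ✓, 28 mod 11 = 6 ✓

x ≡ 28 (mod 77)


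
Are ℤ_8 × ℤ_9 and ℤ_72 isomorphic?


Comparing ℤ_8 × ℤ_9 and ℤ_72:
gcd(8,9) = 1, so ℤ_8 × ℤ_9 ≅ ℤ_72 (CRT)

Yes, ℤ_8 × ℤ_9 ≅ ℤ_72


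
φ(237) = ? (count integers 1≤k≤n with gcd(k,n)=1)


Factor n: 237 = 3 × 79
φ(n) = n · ∏(1 - 1/p) over distinct primes p | n
φ(237) = 237 · (1 - 1/3) · (1 - 1/79) = 156

φ(237) = 156


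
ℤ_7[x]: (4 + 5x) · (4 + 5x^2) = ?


Expand and collect like terms; reduce coefficients mod 7:
x^0: 4·4 = 16 ≡ 2 (mod 7)
x^1: 4·0 + 5·4 = 20 ≡ 6 (mod 7)
x^2: 4·5 + 5·0 = 20 ≡ 6 (mod 7)
x^3: 5·5 = 25 ≡ 4 (mod 7)
Result: 2 + 6x + 6x^2 + 4x^3

f · g = 2 + 6x + 6x^2 + 4x^3


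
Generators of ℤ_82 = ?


g generates ℤ_n iff gcd(g,n) = 1
Prime factors of 82: 2, 41
Generators are g ∈ {1,...,81} not divisible by any of these primes.
Generators: {1, 3, 5, 7, 9, 11, 13, 15, 17, 19, 21, 23, 25, 27, 29, 31, 33, 35, 37, 39, 43, 45, 47, 49, 51, 53, 55, 57, 59, 61, 63, 65, 67, 69, 71, 73, 75, 77, 79, 81}
Number of generators = φ(82) = 40

Generators of ℤ_82 = {1, 3, 5, 7, 9, 11, 13, 15, 17, 19, 21, 23, 25, 27, 29, 31, 33, 35, 37, 39, 43, 45, 47, 49, 51, 53, 55, 57, 59, 61, 63, 65, 67, 69, 71, 73, 75, 77, 79, 81}


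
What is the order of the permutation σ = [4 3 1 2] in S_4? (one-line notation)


Cycle decomposition: (1 4 2 3)
Cycle lengths: 4
Order = lcm(4) = 4

ord(σ) = 4


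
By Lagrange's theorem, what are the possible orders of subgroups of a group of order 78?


Lagrange's theorem: |H| divides |G|
|G| = 78
Divisors of 78: 1, 2, 3, 6, 13, 26, 39, 78

Possible subgroup orders: {1, 2, 3, 6, 13, 26, 39, 78}


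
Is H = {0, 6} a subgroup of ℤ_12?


Subgroup test for H = {0, 6} in (ℤ_12, +):
(1) 0 ∈ H? Yes
(2) Closure: for all a,b ∈ H, (a+b) mod 12 ∈ H? Yes
(3) Inverses: for all a ∈ H, -a mod 12 ∈ H? Yes

Yes, H is a subgroup of ℤ_12


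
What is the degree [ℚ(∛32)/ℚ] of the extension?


∛32 has minimal polynomial x³ - 32 (irreducible over ℚ since 32 is not a perfect cube)

[ℚ(∛32)/ℚ] = 3


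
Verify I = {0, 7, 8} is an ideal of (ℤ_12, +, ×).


Check ideal conditions for I = {0, 7, 8} in ℤ_12:
(1) I is an additive subgroup? No
(2) For r ∈ ℤ_12 and a ∈ I: r·a ∈ I? No  [counterexample: r=2, a=7, r·a mod 12 = 2 ∉ I]

No, I is not an ideal of ℤ_12


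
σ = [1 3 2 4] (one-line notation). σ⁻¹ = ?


To find σ⁻¹, swap domain and range:
σ(1) = 1 → σ⁻¹(1) = 1
σ(2) = 3 → σ⁻¹(3) = 2
σ(3) = 2 → σ⁻¹(2) = 3
σ(4) = 4 → σ⁻¹(4) = 4

σ⁻¹ = [1 3 2 4]


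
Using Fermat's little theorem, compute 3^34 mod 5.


Fermat's little theorem: if p is prime and gcd(a,p)=1, then a^(p-1) ≡ 1 (mod p)
p = 5 is prime, gcd(3,5) = 1
Reduce exponent: 34 mod 4 = 2
So 3^34 ≡ 3^2 (mod 5)
3^2 mod 5 = 4

3^34 ≡ 4 (mod 5)


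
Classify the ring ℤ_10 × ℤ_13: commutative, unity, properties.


Direct product ring; commutative with unity (1,1); but (1,0)·(0,1) = (0,0) gives zero divisors, so not an integral domain
Commutative: Yes
Integral domain: No
Has unity: Yes

ℤ_10 × ℤ_13: Commutative=Yes, Unity=Yes


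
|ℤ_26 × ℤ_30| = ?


|A × B| = |A| · |B|
|ℤ_26 × ℤ_30| = 26 × 30 = 780

|ℤ_26 × ℤ_30| = 780


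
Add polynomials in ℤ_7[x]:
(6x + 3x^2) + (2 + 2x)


Add coefficients mod 7:
x^0: 0 + 2 = 2 (mod 7)
x^1: 6 + 2 = 1 (mod 7)
x^2: 3 + 0 = 3 (mod 7)
Result: 2 + x + 3x^2

f + g = 2 + x + 3x^2


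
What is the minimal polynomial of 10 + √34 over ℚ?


Let α = 10 + √34. Then α - 10 = √34, so (α - 10)² = 34, giving α² - 20α + 66 = 0. Degree 2 and α ∉ ℚ, so this is the minimal polynomial.

Minimal polynomial: x² - 20x + 66


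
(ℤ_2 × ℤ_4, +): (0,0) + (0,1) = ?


Operation: componentwise addition mod (2, 4)
(0,0) + (0,1) = ((a₁+b₁) mod 2, (a₂+b₂) mod 4) with a = (0,0), b = (0,1)

(0,0) + (0,1) = (0,1)


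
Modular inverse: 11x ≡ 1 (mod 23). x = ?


Use the extended Euclidean algorithm to write 1 = 11·s + 23·t; then s mod 23 is the inverse.
Euclidean algorithm:
  11 = 0·23 + 11
  23 = 2·11 + 1
  11 = 11·1 + 0
gcd(11,23) = 1
Back-substitution gives: 11·(-2) + 23·(1) = 1
So 11⁻¹ ≡ -2 ≡ 21 (mod 23)
Check: 11 × 21 = 231 ≡ 1 (mod 23) ✓

11⁻¹ ≡ 21 (mod 23)


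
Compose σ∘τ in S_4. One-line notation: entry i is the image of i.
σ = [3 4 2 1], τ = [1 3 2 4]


σ∘τ: apply τ first, then σ
1 →τ 1 →σ 3
2 →τ 3 →σ 2
3 →τ 2 →σ 4
4 →τ 4 →σ 1

σ∘τ = [3 2 4 1]


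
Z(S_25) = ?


Z(G) = {g ∈ G | gx = xg for all x ∈ G}
S_n is non-abelian for n ≥ 3; Z(S_25) is trivial

Z(S_25) = {e}


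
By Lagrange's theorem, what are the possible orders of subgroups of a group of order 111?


Lagrange's theorem: |H| divides |G|
|G| = 111
Divisors of 111: 1, 3, 37, 111

Possible subgroup orders: {1, 3, 37, 111}


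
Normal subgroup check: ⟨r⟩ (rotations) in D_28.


H = ⟨r⟩ (rotations) in D_28
The rotation subgroup ⟨r⟩ has index 2 in D_28, so it is normal

Yes, normal subgroup


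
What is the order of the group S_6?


|S_n| = n! (number of permutations of n symbols)
|S_6| = 6! = 720

|S_6| = 720


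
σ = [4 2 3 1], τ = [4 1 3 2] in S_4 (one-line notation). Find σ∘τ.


σ∘τ: apply τ first, then σ
1 →τ 4 →σ 1
2 →τ 1 →σ 4
3 →τ 3 →σ 3
4 →τ 2 →σ 2

σ∘τ = [1 4 3 2]


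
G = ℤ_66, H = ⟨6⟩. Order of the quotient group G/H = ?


|⟨6⟩| = n / gcd(6, 66) = 66 / 6 = 11
H is normal (ℤ_66 is abelian).
|G/H| = |G| / |H| = 66 / 11 = 6

|G/H| = 6


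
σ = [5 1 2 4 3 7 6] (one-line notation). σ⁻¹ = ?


To find σ⁻¹, swap domain and range:
σ(1) = 5 → σ⁻¹(5) = 1
σ(2) = 1 → σ⁻¹(1) = 2
σ(3) = 2 → σ⁻¹(2) = 3
σ(4) = 4 → σ⁻¹(4) = 4
σ(5) = 3 → σ⁻¹(3) = 5
σ(6) = 7 → σ⁻¹(7) = 6
σ(7) = 6 → σ⁻¹(6) = 7

σ⁻¹ = [2 3 5 4 1 7 6]


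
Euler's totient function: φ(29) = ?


φ(n) = count of k ∈ {1,...,n} with gcd(k,n)=1
Coprimes to 29: {1, 2, 3, 4, 5, 6, 7, 8, 9, 10, 11, 12, 13, 14, 15, 16, 17, 18, 19, 20, 21, 22, 23, 24, 25, 26, 27, 28}
Count: 28

φ(29) = 28


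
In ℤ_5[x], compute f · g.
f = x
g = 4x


Expand and collect like terms; reduce coefficients mod 5:
x^0: 0·0 = 0 ≡ 0 (mod 5)
x^1: 0·4 + 1·0 = 0 ≡ 0 (mod 5)
x^2: 1·4 = 4 ≡ 4 (mod 5)
Result: 4x^2

f · g = 4x^2


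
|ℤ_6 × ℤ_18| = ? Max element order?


|ℤ_6 × ℤ_18| = 6 × 18 = 108
Max element order = lcm(6,18) = 18
Cyclic? No (gcd=6)

|ℤ_6×ℤ_18| = 108, max element order = 18


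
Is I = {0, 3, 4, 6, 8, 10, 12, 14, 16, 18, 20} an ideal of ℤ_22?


Check ideal conditions for I = {0, 3, 4, 6, 8, 10, 12, 14, 16, 18, 20} in ℤ_22:
(1) I is an additive subgroup? No
(2) For r ∈ ℤ_22 and a ∈ I: r·a ∈ I? No  [counterexample: r=2, a=12, r·a mod 22 = 2 ∉ I]

No, I is not an ideal of ℤ_22


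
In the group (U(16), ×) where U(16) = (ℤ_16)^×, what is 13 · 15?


Operation: multiplication mod 16
13 · 15 = (a × b) mod 16 with a = 13, b = 15

13 · 15 = 3


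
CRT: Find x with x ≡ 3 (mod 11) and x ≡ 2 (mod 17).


m₁ = 11, m₂ = 17, gcd = 1, so CRT applies. M = m₁·m₂ = 187
Let M₁ = M/m₁ = 17, M₂ = M/m₂ = 11
Find y₁ ≡ M₁⁻¹ (mod m₁): 17⁻¹ ≡ 2 (mod 11)
Find y₂ ≡ M₂⁻¹ (mod m₂): 11⁻¹ ≡ 14 (mod 17)
x = a₁·M₁·y₁ + a₂·M₂·y₂ = 3·17·2 + 2·11·14 = 410
Reduce mod 187: x ≡ 36
Check: 36 mod 11 = 3 ✓, 36 mod 17 = 2 ✓

x ≡ 36 (mod 187)


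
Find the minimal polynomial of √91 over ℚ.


√91 satisfies x² - 91 = 0, irreducible over ℚ since 91 is squarefree

Minimal polynomial: x² - 91


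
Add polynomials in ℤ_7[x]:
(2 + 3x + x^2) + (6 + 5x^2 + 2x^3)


Add coefficients mod 7:
x^0: 2 + 6 = 1 (mod 7)
x^1: 3 + 0 = 3 (mod 7)
x^2: 1 + 5 = 6 (mod 7)
x^3: 0 + 2 = 2 (mod 7)
Result: 1 + 3x + 6x^2 + 2x^3

f + g = 1 + 3x + 6x^2 + 2x^3


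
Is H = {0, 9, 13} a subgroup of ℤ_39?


Subgroup test for H = {0, 9, 13} in (ℤ_39, +):
(1) 0 ∈ H? Yes
(2) Closure: for all a,b ∈ H, (a+b) mod 39 ∈ H? No  [counterexample: 9 + 9 = 18 ∉ H]
(3) Inverses: for all a ∈ H, -a mod 39 ∈ H? No

No, H is not a subgroup of ℤ_39


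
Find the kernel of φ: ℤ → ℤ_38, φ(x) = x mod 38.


Kernel = preimage of identity
ker(φ) = {x ∈ ℤ : x ≡ 0 (mod 38)} = 38ℤ = {0, ±38, ±76, ...}

ker(φ) = 38ℤ


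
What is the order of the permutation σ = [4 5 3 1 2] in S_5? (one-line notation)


Cycle decomposition: (1 4) (2 5)
Cycle lengths: 2, 2
Order = lcm(2, 2) = 2

ord(σ) = 2
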